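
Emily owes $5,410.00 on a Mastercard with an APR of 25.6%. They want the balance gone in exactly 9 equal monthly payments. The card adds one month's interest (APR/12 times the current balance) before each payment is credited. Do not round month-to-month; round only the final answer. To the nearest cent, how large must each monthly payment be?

$667.03

Monthly rate r = 25.6%/12 = 2.13333% = 0.0213333.
Level-payment amortization: P = B₀·r / (1 − (1+r)^(−n)) = 5410.00·0.0213333 / (1 − 1.02133^(−9)).
Denominator 1 − (1+r)^(−9) = 0.17302488.
P = 115.413 / 0.17302488 ≈ 667.03.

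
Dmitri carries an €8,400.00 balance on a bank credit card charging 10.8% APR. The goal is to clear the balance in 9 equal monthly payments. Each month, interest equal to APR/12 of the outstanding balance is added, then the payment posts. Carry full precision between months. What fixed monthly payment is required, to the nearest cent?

€975.84

Monthly rate r = 10.8%/12 = 0.9% = 0.009.
Level-payment amortization: P = B₀·r / (1 − (1+r)^(−n)) = 8400.00·0.009 / (1 − 1.009^(−9)).
Denominator 1 − (1+r)^(−9) = 0.0774721117.
P = 75.6 / 0.0774721117 ≈ 975.84.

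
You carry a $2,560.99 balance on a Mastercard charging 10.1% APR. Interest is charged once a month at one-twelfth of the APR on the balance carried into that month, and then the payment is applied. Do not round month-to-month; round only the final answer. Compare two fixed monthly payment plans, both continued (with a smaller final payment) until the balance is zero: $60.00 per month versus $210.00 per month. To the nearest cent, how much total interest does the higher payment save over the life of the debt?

Monthly rate r = 10.1%/12 = 0.841667% = 0.00841667.
At $60.00/mo: n = ⌈−ln(1 − rB₀/P)/ln(1+r)⌉ = 54 payments (last $6.46); total interest = total paid − $2,560.99 = $625.47.
At $210.00/mo: 13 payments (last $193.59); total interest $152.60.
Interest saved = $625.47 − $152.60 = $472.87.

$472.87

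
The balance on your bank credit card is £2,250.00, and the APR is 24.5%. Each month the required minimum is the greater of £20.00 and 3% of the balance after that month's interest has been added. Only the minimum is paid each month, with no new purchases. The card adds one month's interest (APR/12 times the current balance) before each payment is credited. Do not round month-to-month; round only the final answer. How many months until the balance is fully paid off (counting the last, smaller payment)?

Monthly rate r = 24.5%/12 = 2.04167% = 0.0204167.
While 3% of the post-interest balance exceeds £20.00, each month B ← (B·(1+r))·(1 − 0.03), i.e. B shrinks by the factor (1+r)·0.97 = 0.9898.
This holds for months 1–121. Entering month 122 the balance is £651.10; 3% of the post-interest balance is now below £20.00, so the flat £20.00 minimum applies from here.
From month 122 a fixed £20.00 at rate r clears £651.10 in 55 more payments. Total: 121 + 55 = 176 months.

176 months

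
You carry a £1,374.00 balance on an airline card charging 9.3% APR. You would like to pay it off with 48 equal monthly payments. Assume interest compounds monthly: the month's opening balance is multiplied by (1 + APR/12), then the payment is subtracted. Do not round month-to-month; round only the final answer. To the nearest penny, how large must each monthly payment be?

£34.39

Monthly rate r = 9.3%/12 = 0.775% = 0.00775.
Level-payment amortization: P = B₀·r / (1 − (1+r)^(−n)) = 1374.00·0.00775 / (1 − 1.00775^(−48)).
Denominator 1 − (1+r)^(−48) = 0.309656449.
P = 10.6485 / 0.309656449 ≈ 34.39.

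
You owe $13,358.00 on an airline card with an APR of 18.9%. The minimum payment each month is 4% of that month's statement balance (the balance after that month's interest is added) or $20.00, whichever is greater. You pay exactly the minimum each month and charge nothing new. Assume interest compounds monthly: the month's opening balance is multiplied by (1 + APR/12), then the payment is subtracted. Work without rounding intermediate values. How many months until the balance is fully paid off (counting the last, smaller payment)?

163 months

Monthly rate r = 18.9%/12 = 1.575% = 0.01575.
While 4% of the post-interest balance exceeds $20.00, each month B ← (B·(1+r))·(1 − 0.04), i.e. B shrinks by the factor (1+r)·0.96 = 0.97512.
This holds for months 1–132. Entering month 133 the balance is $480.18; 4% of the post-interest balance is now below $20.00, so the flat $20.00 minimum applies from here.
From month 133 a fixed $20.00 at rate r clears $480.18 in 31 more payments. Total: 132 + 31 = 163 months.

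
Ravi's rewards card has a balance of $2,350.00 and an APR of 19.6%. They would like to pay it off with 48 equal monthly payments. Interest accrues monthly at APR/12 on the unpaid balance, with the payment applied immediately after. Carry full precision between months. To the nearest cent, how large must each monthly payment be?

$71.01

Monthly rate r = 19.6%/12 = 1.63333% = 0.0163333.
Level-payment amortization: P = B₀·r / (1 − (1+r)^(−n)) = 2350.00·0.0163333 / (1 − 1.01633^(−48)).
Denominator 1 − (1+r)^(−48) = 0.540522915.
P = 38.3833 / 0.540522915 ≈ 71.01.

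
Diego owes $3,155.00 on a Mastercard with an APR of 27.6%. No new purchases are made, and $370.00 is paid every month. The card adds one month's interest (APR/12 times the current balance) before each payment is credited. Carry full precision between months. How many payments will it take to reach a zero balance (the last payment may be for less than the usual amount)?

Monthly rate r = 27.6%/12 = 2.3% = 0.023.
Recurrence: B ← B·(1+r) − $370.00.
Month 1: interest $72.56; balance after payment $2,857.57.
Month 2: interest $65.72; balance after payment $2,553.29.
Closed form: n = −ln(1 − rB₀/P)/ln(1+r) = −ln(0.80388)/ln(1.023) ≈ 9.600, so the balance reaches zero during payment 10.

10 payments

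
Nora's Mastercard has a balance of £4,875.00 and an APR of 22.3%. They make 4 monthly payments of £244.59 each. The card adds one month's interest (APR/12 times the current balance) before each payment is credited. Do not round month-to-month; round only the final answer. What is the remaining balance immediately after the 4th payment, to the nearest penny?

£4,241.63

Monthly rate r = 22.3%/12 = 1.85833% = 0.0185833.
Each month: B ← B·(1+r) − £244.59.
Month 1: interest £90.59; balance after payment £4,721.00.
Month 2: interest £87.73; balance after payment £4,564.15.
Month 3: interest £84.82; balance after payment £4,404.37.
Month 4: interest £81.85; balance after payment £4,241.63.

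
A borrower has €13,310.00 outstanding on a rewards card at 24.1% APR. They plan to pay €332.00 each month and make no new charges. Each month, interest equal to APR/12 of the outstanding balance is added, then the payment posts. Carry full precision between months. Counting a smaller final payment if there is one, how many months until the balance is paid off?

83 months

Monthly rate r = 24.1%/12 = 2.00833% = 0.0200833.
Recurrence: B ← B·(1+r) − €332.00.
Month 1: interest €267.31; balance after payment €13,245.31.
Month 2: interest €266.01; balance after payment €13,179.32.
Closed form: n = −ln(1 − rB₀/P)/ln(1+r) = −ln(0.19485)/ln(1.02008) ≈ 82.252, so the balance reaches zero during payment 83.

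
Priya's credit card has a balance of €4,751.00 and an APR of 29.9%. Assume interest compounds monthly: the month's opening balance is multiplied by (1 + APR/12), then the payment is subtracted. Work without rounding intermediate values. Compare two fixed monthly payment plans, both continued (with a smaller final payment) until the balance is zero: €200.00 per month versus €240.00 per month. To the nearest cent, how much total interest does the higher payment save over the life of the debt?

€654.53

Monthly rate r = 29.9%/12 = 2.49167% = 0.0249167.
At €200.00/mo: n = ⌈−ln(1 − rB₀/P)/ln(1+r)⌉ = 37 payments (last €83.69); total interest = total paid − €4,751.00 = €2,532.69.
At €240.00/mo: 28 payments (last €149.16); total interest €1,878.16.
Interest saved = €2,532.69 − €1,878.16 = €654.53.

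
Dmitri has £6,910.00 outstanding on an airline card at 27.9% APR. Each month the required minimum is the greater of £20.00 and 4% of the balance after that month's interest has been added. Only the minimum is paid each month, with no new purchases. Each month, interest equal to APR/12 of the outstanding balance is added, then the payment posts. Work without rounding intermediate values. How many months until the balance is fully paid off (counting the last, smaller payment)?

Monthly rate r = 27.9%/12 = 2.325% = 0.02325.
While 4% of the post-interest balance exceeds £20.00, each month B ← (B·(1+r))·(1 − 0.04), i.e. B shrinks by the factor (1+r)·0.96 = 0.98232.
This holds for months 1–149. Entering month 150 the balance is £484.37; 4% of the post-interest balance is now below £20.00, so the flat £20.00 minimum applies from here.
From month 150 a fixed £20.00 at rate r clears £484.37 in 37 more payments. Total: 149 + 37 = 186 months.

186 months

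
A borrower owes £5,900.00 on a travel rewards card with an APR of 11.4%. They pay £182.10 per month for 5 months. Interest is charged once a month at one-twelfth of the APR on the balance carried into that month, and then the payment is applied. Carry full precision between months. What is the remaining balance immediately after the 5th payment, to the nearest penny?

Monthly rate r = 11.4%/12 = 0.95% = 0.0095.
Each month: B ← B·(1+r) − £182.10.
Month 1: interest £56.05; balance after payment £5,773.95.
Month 2: interest £54.85; balance after payment £5,646.70.
Month 3: interest £53.64; balance after payment £5,518.25.
Month 4: interest £52.42; balance after payment £5,388.57.
Month 5: interest £51.19; balance after payment £5,257.66.

£5,257.66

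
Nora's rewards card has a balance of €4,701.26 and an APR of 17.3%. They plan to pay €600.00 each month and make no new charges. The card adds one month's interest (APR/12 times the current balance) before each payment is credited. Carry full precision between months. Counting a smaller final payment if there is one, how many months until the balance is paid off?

Monthly rate r = 17.3%/12 = 1.44167% = 0.0144167.
Recurrence: B ← B·(1+r) − €600.00.
Month 1: interest €67.78; balance after payment €4,169.04.
Month 2: interest €60.10; balance after payment €3,629.14.
Closed form: n = −ln(1 − rB₀/P)/ln(1+r) = −ln(0.88704)/ln(1.01442) ≈ 8.374, so the balance reaches zero during payment 9.

9 payments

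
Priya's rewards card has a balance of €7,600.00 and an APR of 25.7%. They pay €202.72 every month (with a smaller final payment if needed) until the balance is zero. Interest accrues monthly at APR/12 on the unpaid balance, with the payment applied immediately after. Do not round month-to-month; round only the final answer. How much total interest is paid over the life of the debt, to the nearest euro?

Monthly rate r = 25.7%/12 = 2.14167% = 0.0214167.
Payoff takes n = ⌈−ln(1 − rB₀/P)/ln(1+r)⌉ = ⌈76.643⌉ = 77 payments; the last is €130.90.
Total paid = 76·€202.72 + €130.90 = €15,537.62.
Total interest = total paid − principal = €15,537.62 − €7,600.00 = €7,937.62.

€7,938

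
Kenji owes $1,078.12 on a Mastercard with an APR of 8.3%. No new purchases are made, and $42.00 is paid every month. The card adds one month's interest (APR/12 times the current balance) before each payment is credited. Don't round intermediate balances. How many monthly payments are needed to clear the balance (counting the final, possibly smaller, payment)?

29 months

Monthly rate r = 8.3%/12 = 0.691667% = 0.00691667.
Recurrence: B ← B·(1+r) − $42.00.
Month 1: interest $7.46; balance after payment $1,043.58.
Month 2: interest $7.22; balance after payment $1,008.80.
Closed form: n = −ln(1 − rB₀/P)/ln(1+r) = −ln(0.82245)/ln(1.00692) ≈ 28.358, so the balance reaches zero during payment 29.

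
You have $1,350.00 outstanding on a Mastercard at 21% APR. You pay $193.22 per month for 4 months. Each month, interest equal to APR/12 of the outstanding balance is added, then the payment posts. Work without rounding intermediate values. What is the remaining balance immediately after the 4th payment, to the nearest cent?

Monthly rate r = 21%/12 = 1.75% = 0.0175.
Each month: B ← B·(1+r) − $193.22.
Month 1: interest $23.63; balance after payment $1,180.40.
Month 2: interest $20.66; balance after payment $1,007.84.
Month 3: interest $17.64; balance after payment $832.26.
Month 4: interest $14.56; balance after payment $653.60.

$653.60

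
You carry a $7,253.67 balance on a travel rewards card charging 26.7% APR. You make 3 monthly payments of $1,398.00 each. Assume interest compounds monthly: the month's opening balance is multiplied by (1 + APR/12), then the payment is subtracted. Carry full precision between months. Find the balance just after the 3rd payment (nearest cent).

Monthly rate r = 26.7%/12 = 2.225% = 0.02225.
Each month: B ← B·(1+r) − $1,398.00.
Month 1: interest $161.39; balance after payment $6,017.06.
Month 2: interest $133.88; balance after payment $4,752.94.
Month 3: interest $105.75; balance after payment $3,460.70.

$3,460.70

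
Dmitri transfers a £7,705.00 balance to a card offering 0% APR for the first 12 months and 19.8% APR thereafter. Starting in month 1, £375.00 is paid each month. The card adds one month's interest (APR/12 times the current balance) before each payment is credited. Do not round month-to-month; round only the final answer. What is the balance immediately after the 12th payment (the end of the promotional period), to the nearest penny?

£3,205.00

Promo months 1–12 at r₀ = 0%/12 = 0; months 13+ at r₁ = 19.8%/12 = 0.0165.
After month 12 (no interest yet): B = £7,705.00 − 12·£375.00 = £3,205.00.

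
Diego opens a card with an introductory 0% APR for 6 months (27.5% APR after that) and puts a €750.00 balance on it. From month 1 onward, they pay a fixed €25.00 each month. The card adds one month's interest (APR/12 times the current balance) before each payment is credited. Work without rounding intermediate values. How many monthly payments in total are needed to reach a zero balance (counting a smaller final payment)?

Promo months 1–6 at r₀ = 0%/12 = 0; months 7+ at r₁ = 27.5%/12 = 0.0229167.
After month 6 (no interest yet): B = €750.00 − 6·€25.00 = €600.00.
Then at r₁ with €25.00/mo: n₂ = −ln(1 − r₁·B/P)/ln(1+r₁) ≈ 35.24 → 36 more payments.

42 months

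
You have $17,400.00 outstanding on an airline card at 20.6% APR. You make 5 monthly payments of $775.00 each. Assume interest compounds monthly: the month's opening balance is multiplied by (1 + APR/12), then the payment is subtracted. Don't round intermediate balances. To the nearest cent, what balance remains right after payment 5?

$14,935.32

Monthly rate r = 20.6%/12 = 1.71667% = 0.0171667.
Each month: B ← B·(1+r) − $775.00.
Month 1: interest $298.70; balance after payment $16,923.70.
Month 2: interest $290.52; balance after payment $16,439.22.
Month 3: interest $282.21; balance after payment $15,946.43.
Month 4: interest $273.75; balance after payment $15,445.18.
Month 5: interest $265.14; balance after payment $14,935.32.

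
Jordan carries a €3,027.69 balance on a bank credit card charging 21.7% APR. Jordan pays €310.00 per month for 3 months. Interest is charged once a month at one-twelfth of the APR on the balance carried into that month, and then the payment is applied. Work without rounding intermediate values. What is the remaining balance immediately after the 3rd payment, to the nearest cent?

€2,248.01

Monthly rate r = 21.7%/12 = 1.80833% = 0.0180833.
Each month: B ← B·(1+r) − €310.00.
Month 1: interest €54.75; balance after payment €2,772.44.
Month 2: interest €50.13; balance after payment €2,512.58.
Month 3: interest €45.44; balance after payment €2,248.01.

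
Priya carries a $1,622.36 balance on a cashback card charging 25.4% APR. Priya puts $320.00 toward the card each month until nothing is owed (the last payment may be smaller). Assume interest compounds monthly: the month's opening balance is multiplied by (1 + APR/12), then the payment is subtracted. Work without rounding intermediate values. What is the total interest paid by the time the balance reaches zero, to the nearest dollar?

Monthly rate r = 25.4%/12 = 2.11667% = 0.0211667.
Payoff takes n = ⌈−ln(1 − rB₀/P)/ln(1+r)⌉ = ⌈5.420⌉ = 6 payments; the last is $135.10.
Total paid = 5·$320.00 + $135.10 = $1,735.10.
Total interest = total paid − principal = $1,735.10 − $1,622.36 = $112.74.

$113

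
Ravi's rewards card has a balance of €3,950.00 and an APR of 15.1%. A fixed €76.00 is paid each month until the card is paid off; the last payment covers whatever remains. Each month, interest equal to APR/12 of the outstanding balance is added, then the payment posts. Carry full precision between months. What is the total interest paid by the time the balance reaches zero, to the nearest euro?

Monthly rate r = 15.1%/12 = 1.25833% = 0.0125833.
Payoff takes n = ⌈−ln(1 − rB₀/P)/ln(1+r)⌉ = ⌈84.873⌉ = 85 payments; the last is €66.41.
Total paid = 84·€76.00 + €66.41 = €6,450.41.
Total interest = total paid − principal = €6,450.41 − €3,950.00 = €2,500.41.

€2,500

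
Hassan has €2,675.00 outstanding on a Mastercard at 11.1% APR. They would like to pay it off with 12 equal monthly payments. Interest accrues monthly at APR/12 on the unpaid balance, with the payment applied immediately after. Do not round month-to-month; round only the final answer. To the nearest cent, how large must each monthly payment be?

€236.55

Monthly rate r = 11.1%/12 = 0.925% = 0.00925.
Level-payment amortization: P = B₀·r / (1 − (1+r)^(−n)) = 2675.00·0.00925 / (1 − 1.00925^(−12)).
Denominator 1 − (1+r)^(−12) = 0.104604509.
P = 24.7437 / 0.104604509 ≈ 236.55.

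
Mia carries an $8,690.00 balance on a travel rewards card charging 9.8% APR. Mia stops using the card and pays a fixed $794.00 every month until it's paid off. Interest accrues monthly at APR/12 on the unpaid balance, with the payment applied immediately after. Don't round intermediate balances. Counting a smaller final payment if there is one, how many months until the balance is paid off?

Monthly rate r = 9.8%/12 = 0.816667% = 0.00816667.
Recurrence: B ← B·(1+r) − $794.00.
Month 1: interest $70.97; balance after payment $7,966.97.
Month 2: interest $65.06; balance after payment $7,238.03.
Closed form: n = −ln(1 − rB₀/P)/ln(1+r) = −ln(0.91062)/ln(1.00817) ≈ 11.512, so the balance reaches zero during payment 12.

12 payments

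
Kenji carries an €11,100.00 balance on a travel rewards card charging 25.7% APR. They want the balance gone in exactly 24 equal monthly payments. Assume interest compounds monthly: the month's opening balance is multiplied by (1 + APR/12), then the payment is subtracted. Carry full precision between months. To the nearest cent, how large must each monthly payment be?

Monthly rate r = 25.7%/12 = 2.14167% = 0.0214167.
Level-payment amortization: P = B₀·r / (1 − (1+r)^(−n)) = 11100.00·0.0214167 / (1 − 1.02142^(−24)).
Denominator 1 − (1+r)^(−24) = 0.39864706.
P = 237.725 / 0.39864706 ≈ 596.33.

€596.33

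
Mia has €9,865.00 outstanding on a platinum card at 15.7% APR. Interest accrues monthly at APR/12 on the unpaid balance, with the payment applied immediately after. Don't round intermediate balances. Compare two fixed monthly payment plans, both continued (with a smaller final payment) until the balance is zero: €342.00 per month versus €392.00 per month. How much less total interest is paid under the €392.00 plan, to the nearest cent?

Monthly rate r = 15.7%/12 = 1.30833% = 0.0130833.
At €342.00/mo: n = ⌈−ln(1 − rB₀/P)/ln(1+r)⌉ = 37 payments (last €155.47); total interest = total paid − €9,865.00 = €2,602.47.
At €392.00/mo: 31 payments (last €284.24); total interest €2,179.24.
Interest saved = €2,602.47 − €2,179.24 = €423.23.

€423.23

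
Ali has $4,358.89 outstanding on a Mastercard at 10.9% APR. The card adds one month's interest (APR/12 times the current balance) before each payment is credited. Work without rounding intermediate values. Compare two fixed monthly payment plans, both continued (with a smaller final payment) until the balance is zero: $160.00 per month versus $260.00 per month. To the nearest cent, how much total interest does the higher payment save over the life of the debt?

Monthly rate r = 10.9%/12 = 0.908333% = 0.00908333.
At $160.00/mo: n = ⌈−ln(1 − rB₀/P)/ln(1+r)⌉ = 32 payments (last $70.71); total interest = total paid − $4,358.89 = $671.82.
At $260.00/mo: 19 payments (last $70.54); total interest $391.65.
Interest saved = $671.82 − $391.65 = $280.17.

$280.17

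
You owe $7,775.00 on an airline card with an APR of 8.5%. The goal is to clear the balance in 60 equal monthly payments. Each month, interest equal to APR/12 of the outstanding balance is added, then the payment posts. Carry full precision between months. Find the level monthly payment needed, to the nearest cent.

Monthly rate r = 8.5%/12 = 0.708333% = 0.00708333.
Level-payment amortization: P = B₀·r / (1 − (1+r)^(−n)) = 7775.00·0.00708333 / (1 − 1.00708^(−60)).
Denominator 1 − (1+r)^(−60) = 0.345250044.
P = 55.0729 / 0.345250044 ≈ 159.52.

$159.52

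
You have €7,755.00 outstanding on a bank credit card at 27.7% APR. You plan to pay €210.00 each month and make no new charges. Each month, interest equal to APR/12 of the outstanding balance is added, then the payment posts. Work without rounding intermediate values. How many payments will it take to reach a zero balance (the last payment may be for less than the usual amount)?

Monthly rate r = 27.7%/12 = 2.30833% = 0.0230833.
Recurrence: B ← B·(1+r) − €210.00.
Month 1: interest €179.01; balance after payment €7,724.01.
Month 2: interest €178.30; balance after payment €7,692.31.
Closed form: n = −ln(1 − rB₀/P)/ln(1+r) = −ln(0.14757)/ln(1.02308) ≈ 83.848, so the balance reaches zero during payment 84.

84 months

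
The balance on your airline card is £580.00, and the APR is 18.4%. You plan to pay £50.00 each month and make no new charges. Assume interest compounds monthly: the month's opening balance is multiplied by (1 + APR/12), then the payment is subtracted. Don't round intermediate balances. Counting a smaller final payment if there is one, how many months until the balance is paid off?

13 months

Monthly rate r = 18.4%/12 = 1.53333% = 0.0153333.
Recurrence: B ← B·(1+r) − £50.00.
Month 1: interest £8.89; balance after payment £538.89.
Month 2: interest £8.26; balance after payment £497.16.
Closed form: n = −ln(1 − rB₀/P)/ln(1+r) = −ln(0.82213)/ln(1.01533) ≈ 12.871, so the balance reaches zero during payment 13.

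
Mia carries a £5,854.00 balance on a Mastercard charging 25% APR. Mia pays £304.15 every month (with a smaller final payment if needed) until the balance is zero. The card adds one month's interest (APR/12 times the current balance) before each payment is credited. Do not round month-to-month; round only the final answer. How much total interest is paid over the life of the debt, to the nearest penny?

Monthly rate r = 25%/12 = 2.08333% = 0.0208333.
Payoff takes n = ⌈−ln(1 − rB₀/P)/ln(1+r)⌉ = ⌈24.854⌉ = 25 payments; the last is £259.99.
Total paid = 24·£304.15 + £259.99 = £7,559.59.
Total interest = total paid − principal = £7,559.59 − £5,854.00 = £1,705.59.

£1,705.59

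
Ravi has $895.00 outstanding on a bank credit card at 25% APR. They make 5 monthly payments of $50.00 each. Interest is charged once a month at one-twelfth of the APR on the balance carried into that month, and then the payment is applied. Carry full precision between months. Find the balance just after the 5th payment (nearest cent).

Monthly rate r = 25%/12 = 2.08333% = 0.0208333.
Each month: B ← B·(1+r) − $50.00.
Month 1: interest $18.65; balance after payment $863.65.
Month 2: interest $17.99; balance after payment $831.64.
Month 3: interest $17.33; balance after payment $798.96.
Month 4: interest $16.65; balance after payment $765.61.
Month 5: interest $15.95; balance after payment $731.56.

$731.56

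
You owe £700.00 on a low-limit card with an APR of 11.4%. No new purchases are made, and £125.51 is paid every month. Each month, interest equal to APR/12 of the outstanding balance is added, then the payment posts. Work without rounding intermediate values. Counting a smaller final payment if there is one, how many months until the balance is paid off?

6 months

Monthly rate r = 11.4%/12 = 0.95% = 0.0095.
Recurrence: B ← B·(1+r) − £125.51.
Month 1: interest £6.65; balance after payment £581.14.
Month 2: interest £5.52; balance after payment £461.15.
Month 3: interest £4.38; balance after payment £340.02.
Month 4: interest £3.23; balance after payment £217.74.
Month 5: interest £2.07; balance after payment £94.30.
Month 6: interest £0.90; balance after payment £0.00.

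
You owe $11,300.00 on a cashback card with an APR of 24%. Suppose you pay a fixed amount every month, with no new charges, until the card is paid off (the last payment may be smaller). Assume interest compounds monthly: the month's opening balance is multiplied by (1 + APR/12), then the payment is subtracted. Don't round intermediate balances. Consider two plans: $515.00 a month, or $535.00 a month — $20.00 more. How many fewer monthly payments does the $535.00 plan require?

2 fewer payments

Monthly rate r = 24%/12 = 2% = 0.02.
At $515.00/mo: n = ⌈−ln(1 − rB₀/P)/ln(1+r)⌉ = 30 payments (last $90.83); total interest = total paid − $11,300.00 = $3,725.83.
At $535.00/mo: 28 payments (last $386.18); total interest $3,531.18.
Payments saved = 30 − 28 = 2.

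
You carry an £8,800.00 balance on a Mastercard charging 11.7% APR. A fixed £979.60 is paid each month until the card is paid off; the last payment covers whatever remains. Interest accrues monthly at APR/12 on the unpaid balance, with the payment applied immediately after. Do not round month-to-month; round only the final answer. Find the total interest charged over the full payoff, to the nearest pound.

Monthly rate r = 11.7%/12 = 0.975% = 0.00975.
Payoff takes n = ⌈−ln(1 − rB₀/P)/ln(1+r)⌉ = ⌈9.447⌉ = 10 payments; the last is £439.07.
Total paid = 9·£979.60 + £439.07 = £9,255.47.
Total interest = total paid − principal = £9,255.47 − £8,800.00 = £455.47.

£455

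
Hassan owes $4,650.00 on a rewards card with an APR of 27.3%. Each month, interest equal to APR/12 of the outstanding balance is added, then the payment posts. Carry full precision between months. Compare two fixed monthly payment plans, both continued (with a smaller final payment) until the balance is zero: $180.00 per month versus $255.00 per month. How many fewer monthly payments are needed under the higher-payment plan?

Monthly rate r = 27.3%/12 = 2.275% = 0.02275.
At $180.00/mo: n = ⌈−ln(1 − rB₀/P)/ln(1+r)⌉ = 40 payments (last $70.23); total interest = total paid − $4,650.00 = $2,440.23.
At $255.00/mo: 24 payments (last $210.19); total interest $1,425.19.
Payments saved = 40 − 24 = 16.

16 fewer payments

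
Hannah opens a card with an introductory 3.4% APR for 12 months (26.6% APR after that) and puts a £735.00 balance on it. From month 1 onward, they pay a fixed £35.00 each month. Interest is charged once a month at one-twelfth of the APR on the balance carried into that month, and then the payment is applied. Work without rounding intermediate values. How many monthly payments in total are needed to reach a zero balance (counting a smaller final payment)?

Promo months 1–12 at r₀ = 3.4%/12 = 0.00283333; months 13+ at r₁ = 26.6%/12 = 0.0221667.
After month 12: iterate B ← B·(1+r₀) − £35.00 for 12 months → £333.78.
Then at r₁ with £35.00/mo: n₂ = −ln(1 − r₁·B/P)/ln(1+r₁) ≈ 10.83 → 11 more payments.

23 payments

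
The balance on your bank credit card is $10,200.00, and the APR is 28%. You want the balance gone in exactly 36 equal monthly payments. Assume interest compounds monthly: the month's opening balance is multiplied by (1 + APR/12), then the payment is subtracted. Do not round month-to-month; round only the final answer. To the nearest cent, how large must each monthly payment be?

$421.91

Monthly rate r = 28%/12 = 2.33333% = 0.0233333.
Level-payment amortization: P = B₀·r / (1 − (1+r)^(−n)) = 10200.00·0.0233333 / (1 − 1.02333^(−36)).
Denominator 1 − (1+r)^(−36) = 0.564103228.
P = 238 / 0.564103228 ≈ 421.91.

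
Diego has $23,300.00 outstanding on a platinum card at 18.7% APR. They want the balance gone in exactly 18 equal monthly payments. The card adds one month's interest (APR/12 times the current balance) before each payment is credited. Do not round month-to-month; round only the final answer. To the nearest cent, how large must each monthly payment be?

$1,494.46

Monthly rate r = 18.7%/12 = 1.55833% = 0.0155833.
Level-payment amortization: P = B₀·r / (1 − (1+r)^(−n)) = 23300.00·0.0155833 / (1 − 1.01558^(−18)).
Denominator 1 − (1+r)^(−18) = 0.242958254.
P = 363.092 / 0.242958254 ≈ 1494.46.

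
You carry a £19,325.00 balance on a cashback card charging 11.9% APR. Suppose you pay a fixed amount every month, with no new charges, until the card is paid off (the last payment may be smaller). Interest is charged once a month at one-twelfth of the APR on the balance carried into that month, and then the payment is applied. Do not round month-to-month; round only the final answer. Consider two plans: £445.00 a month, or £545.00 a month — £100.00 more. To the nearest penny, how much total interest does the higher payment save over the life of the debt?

£1,469.80

Monthly rate r = 11.9%/12 = 0.991667% = 0.00991667.
At £445.00/mo: n = ⌈−ln(1 − rB₀/P)/ln(1+r)⌉ = 58 payments (last £36.04); total interest = total paid − £19,325.00 = £6,076.04.
At £545.00/mo: 44 payments (last £496.24); total interest £4,606.24.
Interest saved = £6,076.04 − £4,606.24 = £1,469.80.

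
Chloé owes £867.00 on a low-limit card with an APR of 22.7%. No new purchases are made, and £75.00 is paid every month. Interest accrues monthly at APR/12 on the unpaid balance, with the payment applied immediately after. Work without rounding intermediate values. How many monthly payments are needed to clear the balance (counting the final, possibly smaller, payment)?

Monthly rate r = 22.7%/12 = 1.89167% = 0.0189167.
Recurrence: B ← B·(1+r) − £75.00.
Month 1: interest £16.40; balance after payment £808.40.
Month 2: interest £15.29; balance after payment £748.69.
Closed form: n = −ln(1 − rB₀/P)/ln(1+r) = −ln(0.78132)/ln(1.01892) ≈ 13.168, so the balance reaches zero during payment 14.

14 months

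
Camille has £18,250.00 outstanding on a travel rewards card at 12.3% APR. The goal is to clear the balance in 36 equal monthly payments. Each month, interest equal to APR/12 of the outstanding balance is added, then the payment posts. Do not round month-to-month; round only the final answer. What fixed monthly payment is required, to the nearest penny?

£608.78

Monthly rate r = 12.3%/12 = 1.025% = 0.01025.
Level-payment amortization: P = B₀·r / (1 − (1+r)^(−n)) = 18250.00·0.01025 / (1 − 1.01025^(−36)).
Denominator 1 − (1+r)^(−36) = 0.307274664.
P = 187.062 / 0.307274664 ≈ 608.78.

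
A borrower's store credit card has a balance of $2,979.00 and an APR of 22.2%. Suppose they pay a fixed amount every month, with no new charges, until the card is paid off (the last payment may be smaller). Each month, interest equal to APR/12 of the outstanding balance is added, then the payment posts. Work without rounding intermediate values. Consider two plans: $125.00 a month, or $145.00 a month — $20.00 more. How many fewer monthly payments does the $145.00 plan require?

5 fewer payments

Monthly rate r = 22.2%/12 = 1.85% = 0.0185.
At $125.00/mo: n = ⌈−ln(1 − rB₀/P)/ln(1+r)⌉ = 32 payments (last $89.92); total interest = total paid − $2,979.00 = $985.92.
At $145.00/mo: 27 payments (last $12.43); total interest $803.43.
Payments saved = 32 − 27 = 5.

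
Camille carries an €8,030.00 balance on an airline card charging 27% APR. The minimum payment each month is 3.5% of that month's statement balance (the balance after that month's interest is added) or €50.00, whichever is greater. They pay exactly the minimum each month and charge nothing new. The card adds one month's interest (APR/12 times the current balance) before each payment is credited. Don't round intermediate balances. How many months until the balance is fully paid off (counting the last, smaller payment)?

176 months

Monthly rate r = 27%/12 = 2.25% = 0.0225.
While 3.5% of the post-interest balance exceeds €50.00, each month B ← (B·(1+r))·(1 − 0.035), i.e. B shrinks by the factor (1+r)·0.965 = 0.98671.
This holds for months 1–131. Entering month 132 the balance is €1,392.16; 3.5% of the post-interest balance is now below €50.00, so the flat €50.00 minimum applies from here.
From month 132 a fixed €50.00 at rate r clears €1,392.16 in 45 more payments. Total: 131 + 45 = 176 months.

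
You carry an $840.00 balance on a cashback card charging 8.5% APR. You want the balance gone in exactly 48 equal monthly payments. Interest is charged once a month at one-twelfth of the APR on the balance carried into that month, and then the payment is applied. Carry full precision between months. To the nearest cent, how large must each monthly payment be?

$20.70

Monthly rate r = 8.5%/12 = 0.708333% = 0.00708333.
Level-payment amortization: P = B₀·r / (1 − (1+r)^(−n)) = 840.00·0.00708333 / (1 − 1.00708^(−48)).
Denominator 1 − (1+r)^(−48) = 0.287376102.
P = 5.95 / 0.287376102 ≈ 20.70.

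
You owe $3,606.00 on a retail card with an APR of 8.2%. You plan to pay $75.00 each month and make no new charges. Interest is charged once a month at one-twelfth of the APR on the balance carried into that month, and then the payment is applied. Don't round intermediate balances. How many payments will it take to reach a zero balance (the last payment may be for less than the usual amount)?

Monthly rate r = 8.2%/12 = 0.683333% = 0.00683333.
Recurrence: B ← B·(1+r) − $75.00.
Month 1: interest $24.64; balance after payment $3,555.64.
Month 2: interest $24.30; balance after payment $3,504.94.
Closed form: n = −ln(1 − rB₀/P)/ln(1+r) = −ln(0.67145)/ln(1.00683) ≈ 58.488, so the balance reaches zero during payment 59.

59 payments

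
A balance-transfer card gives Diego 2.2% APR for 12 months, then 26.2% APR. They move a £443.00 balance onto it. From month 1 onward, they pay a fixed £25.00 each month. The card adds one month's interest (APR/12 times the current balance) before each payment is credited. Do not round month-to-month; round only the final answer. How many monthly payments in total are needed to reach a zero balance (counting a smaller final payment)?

Promo months 1–12 at r₀ = 2.2%/12 = 0.00183333; months 13+ at r₁ = 26.2%/12 = 0.0218333.
After month 12: iterate B ← B·(1+r₀) − £25.00 for 12 months → £149.80.
Then at r₁ with £25.00/mo: n₂ = −ln(1 − r₁·B/P)/ln(1+r₁) ≈ 6.49 → 7 more payments.

19 months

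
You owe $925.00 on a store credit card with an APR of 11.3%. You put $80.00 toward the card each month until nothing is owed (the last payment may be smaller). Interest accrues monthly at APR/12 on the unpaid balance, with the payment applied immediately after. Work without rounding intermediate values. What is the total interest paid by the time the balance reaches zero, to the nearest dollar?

Monthly rate r = 11.3%/12 = 0.941667% = 0.00941667.
Payoff takes n = ⌈−ln(1 − rB₀/P)/ln(1+r)⌉ = ⌈12.299⌉ = 13 payments; the last is $24.02.
Total paid = 12·$80.00 + $24.02 = $984.02.
Total interest = total paid − principal = $984.02 − $925.00 = $59.02.

$59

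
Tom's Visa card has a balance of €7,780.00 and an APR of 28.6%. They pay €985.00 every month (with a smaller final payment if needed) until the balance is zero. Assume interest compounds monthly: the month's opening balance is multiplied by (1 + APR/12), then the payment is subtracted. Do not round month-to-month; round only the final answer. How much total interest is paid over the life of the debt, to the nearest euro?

€943

Monthly rate r = 28.6%/12 = 2.38333% = 0.0238333.
Payoff takes n = ⌈−ln(1 − rB₀/P)/ln(1+r)⌉ = ⌈8.855⌉ = 9 payments; the last is €843.23.
Total paid = 8·€985.00 + €843.23 = €8,723.23.
Total interest = total paid − principal = €8,723.23 − €7,780.00 = €943.23.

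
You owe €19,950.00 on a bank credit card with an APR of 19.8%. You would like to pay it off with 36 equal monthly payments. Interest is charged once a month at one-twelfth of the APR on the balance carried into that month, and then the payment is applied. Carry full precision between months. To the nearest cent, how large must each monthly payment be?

Monthly rate r = 19.8%/12 = 1.65% = 0.0165.
Level-payment amortization: P = B₀·r / (1 − (1+r)^(−n)) = 19950.00·0.0165 / (1 − 1.0165^(−36)).
Denominator 1 − (1+r)^(−36) = 0.445202861.
P = 329.175 / 0.445202861 ≈ 739.38.

€739.38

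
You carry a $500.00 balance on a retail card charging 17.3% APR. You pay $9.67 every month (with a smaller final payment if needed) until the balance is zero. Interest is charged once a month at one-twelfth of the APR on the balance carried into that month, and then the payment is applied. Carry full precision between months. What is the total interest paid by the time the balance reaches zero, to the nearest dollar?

$424

Monthly rate r = 17.3%/12 = 1.44167% = 0.0144167.
Payoff takes n = ⌈−ln(1 − rB₀/P)/ln(1+r)⌉ = ⌈95.586⌉ = 96 payments; the last is $5.68.
Total paid = 95·$9.67 + $5.68 = $924.33.
Total interest = total paid − principal = $924.33 − $500.00 = $424.33.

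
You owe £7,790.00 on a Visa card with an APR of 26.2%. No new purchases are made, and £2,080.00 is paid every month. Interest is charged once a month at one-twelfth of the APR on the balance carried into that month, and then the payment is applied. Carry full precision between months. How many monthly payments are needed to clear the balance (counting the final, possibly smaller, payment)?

4 months

Monthly rate r = 26.2%/12 = 2.18333% = 0.0218333.
Recurrence: B ← B·(1+r) − £2,080.00.
Month 1: interest £170.08; balance after payment £5,880.08.
Month 2: interest £128.38; balance after payment £3,928.46.
Month 3: interest £85.77; balance after payment £1,934.23.
Month 4: interest £42.23; balance after payment £0.00.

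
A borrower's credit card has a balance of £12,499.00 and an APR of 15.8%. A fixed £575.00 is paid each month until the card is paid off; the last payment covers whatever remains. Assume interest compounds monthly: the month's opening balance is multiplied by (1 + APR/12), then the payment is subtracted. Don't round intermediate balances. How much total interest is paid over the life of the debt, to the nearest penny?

Monthly rate r = 15.8%/12 = 1.31667% = 0.0131667.
Payoff takes n = ⌈−ln(1 − rB₀/P)/ln(1+r)⌉ = ⌈25.776⌉ = 26 payments; the last is £446.67.
Total paid = 25·£575.00 + £446.67 = £14,821.67.
Total interest = total paid − principal = £14,821.67 − £12,499.00 = £2,322.67.

£2,322.67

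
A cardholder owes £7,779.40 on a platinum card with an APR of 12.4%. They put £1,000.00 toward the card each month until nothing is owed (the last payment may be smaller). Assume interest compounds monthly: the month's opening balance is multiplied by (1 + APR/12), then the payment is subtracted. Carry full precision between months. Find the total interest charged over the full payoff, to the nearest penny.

Monthly rate r = 12.4%/12 = 1.03333% = 0.0103333.
Payoff takes n = ⌈−ln(1 − rB₀/P)/ln(1+r)⌉ = ⌈8.152⌉ = 9 payments; the last is £152.41.
Total paid = 8·£1,000.00 + £152.41 = £8,152.41.
Total interest = total paid − principal = £8,152.41 − £7,779.40 = £373.01.

£373.01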